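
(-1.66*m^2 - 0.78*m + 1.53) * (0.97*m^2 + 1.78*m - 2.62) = -1.6102*m^4 - 3.7114*m^3 + 4.4449*m^2 + 4.767*m - 4.0086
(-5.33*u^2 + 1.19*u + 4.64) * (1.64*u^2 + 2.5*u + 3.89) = -8.7412*u^4 - 11.3734*u^3 - 10.1491*u^2 + 16.2291*u + 18.0496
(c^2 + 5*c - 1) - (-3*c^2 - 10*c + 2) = 4*c^2 + 15*c - 3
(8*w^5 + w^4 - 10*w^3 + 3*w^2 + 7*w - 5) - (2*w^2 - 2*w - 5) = 8*w^5 + w^4 - 10*w^3 + w^2 + 9*w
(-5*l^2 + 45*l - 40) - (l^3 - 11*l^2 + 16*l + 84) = -l^3 + 6*l^2 + 29*l - 124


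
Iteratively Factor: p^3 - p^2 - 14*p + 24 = (p - 2)*(p^2 + p - 12) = (p - 3)*(p - 2)*(p + 4)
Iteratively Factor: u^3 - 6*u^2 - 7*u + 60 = (u - 5)*(u^2 - u - 12) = (u - 5)*(u + 3)*(u - 4)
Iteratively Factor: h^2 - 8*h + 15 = (h - 5)*(h - 3)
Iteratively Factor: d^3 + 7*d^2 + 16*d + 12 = (d + 2)*(d^2 + 5*d + 6) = (d + 2)^2*(d + 3)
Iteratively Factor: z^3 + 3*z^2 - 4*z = (z)*(z^2 + 3*z - 4) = z*(z + 4)*(z - 1)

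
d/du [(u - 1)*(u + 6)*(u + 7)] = 3*u^2 + 24*u + 29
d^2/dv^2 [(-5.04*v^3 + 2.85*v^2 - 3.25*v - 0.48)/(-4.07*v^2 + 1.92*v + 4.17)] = (3.41060513164848e-13*v^4 + 271.365434*v^3 - 0.399042000000094*v^2 + 834.286914*v - 131.326362)/(67.419143*v^6 - 95.413824*v^5 - 162.215955*v^4 + 188.4384*v^3 + 166.201605*v^2 - 100.160064*v - 72.511713)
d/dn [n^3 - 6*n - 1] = 3*n^2 - 6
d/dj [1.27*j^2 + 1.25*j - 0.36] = 2.54*j + 1.25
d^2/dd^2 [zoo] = 0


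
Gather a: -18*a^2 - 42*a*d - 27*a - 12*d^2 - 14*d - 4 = -18*a^2 + a*(-42*d - 27) - 12*d^2 - 14*d - 4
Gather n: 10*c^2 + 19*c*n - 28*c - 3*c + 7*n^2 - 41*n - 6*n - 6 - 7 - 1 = 10*c^2 - 31*c + 7*n^2 + n*(19*c - 47) - 14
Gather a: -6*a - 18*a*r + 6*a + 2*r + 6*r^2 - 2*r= -18*a*r + 6*r^2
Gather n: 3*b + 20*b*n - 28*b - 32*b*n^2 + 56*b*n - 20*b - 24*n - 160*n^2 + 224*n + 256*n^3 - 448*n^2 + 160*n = -45*b + 256*n^3 + n^2*(-32*b - 608) + n*(76*b + 360)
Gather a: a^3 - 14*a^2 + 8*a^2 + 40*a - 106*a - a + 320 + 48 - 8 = a^3 - 6*a^2 - 67*a + 360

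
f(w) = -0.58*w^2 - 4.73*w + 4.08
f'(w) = -1.16*w - 4.73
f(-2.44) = 12.17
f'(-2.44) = -1.90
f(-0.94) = 8.01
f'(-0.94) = -3.64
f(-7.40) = 7.32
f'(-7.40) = 3.85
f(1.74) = -5.91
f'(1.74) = -6.75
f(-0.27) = 5.31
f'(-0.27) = -4.42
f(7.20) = -60.04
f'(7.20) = -13.08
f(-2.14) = 11.55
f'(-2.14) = -2.25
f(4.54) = -29.35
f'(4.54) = -10.00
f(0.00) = 4.08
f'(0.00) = -4.73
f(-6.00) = 11.58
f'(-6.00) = 2.23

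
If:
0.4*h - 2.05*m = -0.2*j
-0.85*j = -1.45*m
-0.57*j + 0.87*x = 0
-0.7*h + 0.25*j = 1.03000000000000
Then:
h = -1.72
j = -0.69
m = -0.40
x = -0.45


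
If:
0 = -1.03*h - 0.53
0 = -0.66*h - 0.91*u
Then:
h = -0.51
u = 0.37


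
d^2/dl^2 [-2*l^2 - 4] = -4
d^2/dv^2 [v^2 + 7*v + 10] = 2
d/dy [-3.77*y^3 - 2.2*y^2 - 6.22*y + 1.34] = -11.31*y^2 - 4.4*y - 6.22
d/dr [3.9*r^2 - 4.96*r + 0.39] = 7.8*r - 4.96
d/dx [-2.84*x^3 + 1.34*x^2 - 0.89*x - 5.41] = -8.52*x^2 + 2.68*x - 0.89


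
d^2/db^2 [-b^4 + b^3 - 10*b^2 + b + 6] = -12*b^2 + 6*b - 20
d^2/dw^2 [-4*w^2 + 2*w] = -8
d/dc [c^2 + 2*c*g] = 2*c + 2*g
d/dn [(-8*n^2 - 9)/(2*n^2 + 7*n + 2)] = (-56*n^2 + 4*n + 63)/(4*n^4 + 28*n^3 + 57*n^2 + 28*n + 4)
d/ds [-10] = 0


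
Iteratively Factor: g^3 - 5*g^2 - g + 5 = (g + 1)*(g^2 - 6*g + 5) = (g - 5)*(g + 1)*(g - 1)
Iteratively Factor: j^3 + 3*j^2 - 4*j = (j + 4)*(j^2 - j) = (j - 1)*(j + 4)*(j)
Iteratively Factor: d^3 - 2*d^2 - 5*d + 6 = (d + 2)*(d^2 - 4*d + 3) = (d - 3)*(d + 2)*(d - 1)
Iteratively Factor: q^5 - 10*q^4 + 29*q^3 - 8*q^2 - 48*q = (q)*(q^4 - 10*q^3 + 29*q^2 - 8*q - 48) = q*(q - 4)*(q^3 - 6*q^2 + 5*q + 12) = q*(q - 4)*(q - 3)*(q^2 - 3*q - 4) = q*(q - 4)^2*(q - 3)*(q + 1)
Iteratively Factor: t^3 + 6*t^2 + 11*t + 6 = (t + 2)*(t^2 + 4*t + 3) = (t + 2)*(t + 3)*(t + 1)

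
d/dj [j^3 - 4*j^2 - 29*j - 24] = 3*j^2 - 8*j - 29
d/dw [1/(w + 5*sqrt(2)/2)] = -4/(2*w + 5*sqrt(2))^2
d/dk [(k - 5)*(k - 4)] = 2*k - 9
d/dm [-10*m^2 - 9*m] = -20*m - 9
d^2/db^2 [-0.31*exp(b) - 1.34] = -0.31*exp(b)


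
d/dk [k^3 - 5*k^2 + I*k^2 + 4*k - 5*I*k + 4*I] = 3*k^2 + 2*k*(-5 + I) + 4 - 5*I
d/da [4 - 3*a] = -3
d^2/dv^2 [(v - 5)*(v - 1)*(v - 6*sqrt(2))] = 6*v - 12*sqrt(2) - 12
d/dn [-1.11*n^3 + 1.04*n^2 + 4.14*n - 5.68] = -3.33*n^2 + 2.08*n + 4.14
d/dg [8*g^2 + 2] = 16*g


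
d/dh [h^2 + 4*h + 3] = 2*h + 4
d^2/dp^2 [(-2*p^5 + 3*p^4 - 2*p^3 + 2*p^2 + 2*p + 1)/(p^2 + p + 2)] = 2*(-6*p^7 - 13*p^6 - 39*p^5 - 33*p^4 - 30*p^3 + 51*p^2 - 33*p + 3)/(p^6 + 3*p^5 + 9*p^4 + 13*p^3 + 18*p^2 + 12*p + 8)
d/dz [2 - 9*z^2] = -18*z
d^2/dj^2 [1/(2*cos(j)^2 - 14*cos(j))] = (-(1 - cos(2*j))^2 - 105*cos(j)/4 - 51*cos(2*j)/2 + 21*cos(3*j)/4 + 153/2)/(2*(cos(j) - 7)^3*cos(j)^3)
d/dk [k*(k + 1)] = 2*k + 1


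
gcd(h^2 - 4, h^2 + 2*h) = h + 2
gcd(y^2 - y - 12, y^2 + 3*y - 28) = y - 4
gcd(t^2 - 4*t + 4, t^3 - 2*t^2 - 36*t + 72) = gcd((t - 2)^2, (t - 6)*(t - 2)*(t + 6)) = t - 2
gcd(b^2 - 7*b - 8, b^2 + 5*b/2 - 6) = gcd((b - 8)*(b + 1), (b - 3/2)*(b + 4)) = 1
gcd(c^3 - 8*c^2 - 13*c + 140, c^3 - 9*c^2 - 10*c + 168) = c^2 - 3*c - 28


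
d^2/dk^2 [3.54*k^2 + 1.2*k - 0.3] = 7.08000000000000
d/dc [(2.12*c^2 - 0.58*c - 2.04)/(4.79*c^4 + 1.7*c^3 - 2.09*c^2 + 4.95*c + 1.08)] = (-20.3096*c^5 + 4.7306*c^4 + 41.0584*c^3 + 19.6858*c^2 - 3.948*c + 9.4716)/(22.9441*c^8 + 16.286*c^7 - 17.1322*c^6 + 40.315*c^5 + 31.5445*c^4 - 17.019*c^3 + 19.9881*c^2 + 10.692*c + 1.1664)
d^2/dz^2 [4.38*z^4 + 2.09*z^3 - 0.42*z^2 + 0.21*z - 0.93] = 52.56*z^2 + 12.54*z - 0.84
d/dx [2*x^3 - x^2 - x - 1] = 6*x^2 - 2*x - 1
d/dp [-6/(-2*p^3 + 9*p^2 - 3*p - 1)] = 18*(-2*p^2 + 6*p - 1)/(2*p^3 - 9*p^2 + 3*p + 1)^2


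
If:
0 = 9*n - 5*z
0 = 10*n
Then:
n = 0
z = 0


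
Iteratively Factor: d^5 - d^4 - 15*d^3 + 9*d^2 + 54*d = (d - 3)*(d^4 + 2*d^3 - 9*d^2 - 18*d) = (d - 3)^2*(d^3 + 5*d^2 + 6*d) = (d - 3)^2*(d + 3)*(d^2 + 2*d) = d*(d - 3)^2*(d + 3)*(d + 2)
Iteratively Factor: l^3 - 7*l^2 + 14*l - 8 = (l - 2)*(l^2 - 5*l + 4) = (l - 4)*(l - 2)*(l - 1)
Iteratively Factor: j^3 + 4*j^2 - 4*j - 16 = (j - 2)*(j^2 + 6*j + 8) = (j - 2)*(j + 4)*(j + 2)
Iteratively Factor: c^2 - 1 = (c - 1)*(c + 1)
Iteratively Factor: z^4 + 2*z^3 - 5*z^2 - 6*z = (z)*(z^3 + 2*z^2 - 5*z - 6) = z*(z - 2)*(z^2 + 4*z + 3) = z*(z - 2)*(z + 3)*(z + 1)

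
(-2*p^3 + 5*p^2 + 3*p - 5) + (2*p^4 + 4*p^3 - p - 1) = 2*p^4 + 2*p^3 + 5*p^2 + 2*p - 6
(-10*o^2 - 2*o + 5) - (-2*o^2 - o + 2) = -8*o^2 - o + 3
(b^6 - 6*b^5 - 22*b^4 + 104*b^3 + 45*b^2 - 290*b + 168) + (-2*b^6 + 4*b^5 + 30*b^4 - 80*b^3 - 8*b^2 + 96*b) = -b^6 - 2*b^5 + 8*b^4 + 24*b^3 + 37*b^2 - 194*b + 168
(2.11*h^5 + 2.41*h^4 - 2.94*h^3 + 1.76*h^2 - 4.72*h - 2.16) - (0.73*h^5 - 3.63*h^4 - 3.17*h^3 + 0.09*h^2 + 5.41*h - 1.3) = 1.38*h^5 + 6.04*h^4 + 0.23*h^3 + 1.67*h^2 - 10.13*h - 0.86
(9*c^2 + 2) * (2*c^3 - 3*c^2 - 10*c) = 18*c^5 - 27*c^4 - 86*c^3 - 6*c^2 - 20*c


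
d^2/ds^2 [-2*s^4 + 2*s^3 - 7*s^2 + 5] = -24*s^2 + 12*s - 14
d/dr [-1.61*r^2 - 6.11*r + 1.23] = -3.22*r - 6.11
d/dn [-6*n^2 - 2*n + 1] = -12*n - 2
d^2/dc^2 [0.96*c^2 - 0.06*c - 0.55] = 1.92000000000000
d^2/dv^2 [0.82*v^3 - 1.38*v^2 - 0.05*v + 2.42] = 4.92*v - 2.76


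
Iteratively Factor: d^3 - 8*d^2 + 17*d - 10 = (d - 2)*(d^2 - 6*d + 5) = (d - 2)*(d - 1)*(d - 5)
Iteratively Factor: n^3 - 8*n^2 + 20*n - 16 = (n - 4)*(n^2 - 4*n + 4) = (n - 4)*(n - 2)*(n - 2)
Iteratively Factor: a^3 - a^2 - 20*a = (a - 5)*(a^2 + 4*a) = (a - 5)*(a + 4)*(a)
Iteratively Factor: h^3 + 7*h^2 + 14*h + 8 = (h + 1)*(h^2 + 6*h + 8) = (h + 1)*(h + 4)*(h + 2)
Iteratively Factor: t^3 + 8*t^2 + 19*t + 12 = (t + 3)*(t^2 + 5*t + 4) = (t + 3)*(t + 4)*(t + 1)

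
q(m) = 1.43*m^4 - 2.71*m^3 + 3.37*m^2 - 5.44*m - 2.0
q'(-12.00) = -11141.20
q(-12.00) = 34883.92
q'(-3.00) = -253.27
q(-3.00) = 233.65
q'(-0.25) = -7.72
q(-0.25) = -0.38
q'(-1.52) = -54.56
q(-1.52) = 31.21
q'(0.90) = -1.79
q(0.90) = -5.20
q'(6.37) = 1186.08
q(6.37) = 1754.10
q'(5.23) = 625.71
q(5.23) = 743.95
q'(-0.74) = -17.20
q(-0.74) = 5.40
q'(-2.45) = -154.87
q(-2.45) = 122.93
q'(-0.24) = -7.60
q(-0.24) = -0.46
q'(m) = 5.72*m^3 - 8.13*m^2 + 6.74*m - 5.44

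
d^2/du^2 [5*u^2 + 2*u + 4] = 10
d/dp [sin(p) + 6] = cos(p)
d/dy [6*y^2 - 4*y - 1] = 12*y - 4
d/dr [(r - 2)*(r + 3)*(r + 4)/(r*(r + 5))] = (r^4 + 10*r^3 + 27*r^2 + 48*r + 120)/(r^2*(r^2 + 10*r + 25))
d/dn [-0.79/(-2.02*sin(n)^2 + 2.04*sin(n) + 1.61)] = (1.6116 - 3.1916*sin(n))*cos(n)/(-2.02*sin(n)^2 + 2.04*sin(n) + 1.61)^2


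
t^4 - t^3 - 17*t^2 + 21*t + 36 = (t - 3)^2*(t + 1)*(t + 4)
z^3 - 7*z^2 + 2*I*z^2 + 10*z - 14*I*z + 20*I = (z - 5)*(z - 2)*(z + 2*I)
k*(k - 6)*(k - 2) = k^3 - 8*k^2 + 12*k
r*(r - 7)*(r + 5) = r^3 - 2*r^2 - 35*r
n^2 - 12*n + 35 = (n - 7)*(n - 5)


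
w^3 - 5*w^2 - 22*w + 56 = (w - 7)*(w - 2)*(w + 4)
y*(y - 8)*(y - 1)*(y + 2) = y^4 - 7*y^3 - 10*y^2 + 16*y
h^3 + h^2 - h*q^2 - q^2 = (h + 1)*(h - q)*(h + q)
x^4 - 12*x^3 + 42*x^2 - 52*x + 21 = (x - 7)*(x - 3)*(x - 1)^2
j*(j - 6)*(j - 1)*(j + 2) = j^4 - 5*j^3 - 8*j^2 + 12*j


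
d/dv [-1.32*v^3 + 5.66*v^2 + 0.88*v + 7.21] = -3.96*v^2 + 11.32*v + 0.88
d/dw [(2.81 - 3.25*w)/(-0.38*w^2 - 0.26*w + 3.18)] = (-1.235*w^2 + 2.1356*w - 9.6044)/(0.1444*w^4 + 0.1976*w^3 - 2.3492*w^2 - 1.6536*w + 10.1124)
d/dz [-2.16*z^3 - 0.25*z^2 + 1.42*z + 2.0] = -6.48*z^2 - 0.5*z + 1.42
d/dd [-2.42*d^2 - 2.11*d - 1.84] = -4.84*d - 2.11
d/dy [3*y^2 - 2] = 6*y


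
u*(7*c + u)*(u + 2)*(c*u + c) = 7*c^2*u^3 + 21*c^2*u^2 + 14*c^2*u + c*u^4 + 3*c*u^3 + 2*c*u^2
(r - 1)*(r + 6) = r^2 + 5*r - 6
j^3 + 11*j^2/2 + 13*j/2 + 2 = (j + 1/2)*(j + 1)*(j + 4)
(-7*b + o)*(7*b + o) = -49*b^2 + o^2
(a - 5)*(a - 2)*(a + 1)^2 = a^4 - 5*a^3 - 3*a^2 + 13*a + 10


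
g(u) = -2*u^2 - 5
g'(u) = -4*u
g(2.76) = -20.24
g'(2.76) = -11.04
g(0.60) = -5.72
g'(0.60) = -2.40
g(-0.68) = -5.92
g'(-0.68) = 2.72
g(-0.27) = -5.15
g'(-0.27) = 1.08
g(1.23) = -8.03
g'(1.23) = -4.92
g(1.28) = -8.28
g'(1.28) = -5.12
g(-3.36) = -27.58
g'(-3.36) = 13.44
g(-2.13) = -14.07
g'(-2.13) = 8.52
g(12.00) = -293.00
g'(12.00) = -48.00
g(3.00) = -23.00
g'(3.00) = -12.00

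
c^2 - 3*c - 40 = (c - 8)*(c + 5)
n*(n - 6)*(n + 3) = n^3 - 3*n^2 - 18*n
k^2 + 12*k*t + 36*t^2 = (k + 6*t)^2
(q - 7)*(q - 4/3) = q^2 - 25*q/3 + 28/3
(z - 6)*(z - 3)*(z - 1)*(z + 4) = z^4 - 6*z^3 - 13*z^2 + 90*z - 72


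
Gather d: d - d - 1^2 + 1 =0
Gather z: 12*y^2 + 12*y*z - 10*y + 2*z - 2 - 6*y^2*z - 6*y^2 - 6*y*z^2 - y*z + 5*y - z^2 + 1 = 6*y^2 - 5*y + z^2*(-6*y - 1) + z*(-6*y^2 + 11*y + 2) - 1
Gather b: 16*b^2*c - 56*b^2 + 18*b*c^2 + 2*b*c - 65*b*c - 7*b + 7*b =b^2*(16*c - 56) + b*(18*c^2 - 63*c)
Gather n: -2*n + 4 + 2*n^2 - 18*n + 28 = 2*n^2 - 20*n + 32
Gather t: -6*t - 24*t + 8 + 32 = 40 - 30*t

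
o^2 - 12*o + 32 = (o - 8)*(o - 4)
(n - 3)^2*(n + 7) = n^3 + n^2 - 33*n + 63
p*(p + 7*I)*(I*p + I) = I*p^3 - 7*p^2 + I*p^2 - 7*p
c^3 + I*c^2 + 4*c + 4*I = (c - 2*I)*(c + I)*(c + 2*I)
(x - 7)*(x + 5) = x^2 - 2*x - 35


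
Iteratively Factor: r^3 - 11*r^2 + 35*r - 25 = (r - 1)*(r^2 - 10*r + 25) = (r - 5)*(r - 1)*(r - 5)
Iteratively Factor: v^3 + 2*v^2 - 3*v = (v)*(v^2 + 2*v - 3) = v*(v + 3)*(v - 1)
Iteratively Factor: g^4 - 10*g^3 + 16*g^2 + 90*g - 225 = (g - 3)*(g^3 - 7*g^2 - 5*g + 75) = (g - 5)*(g - 3)*(g^2 - 2*g - 15) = (g - 5)^2*(g - 3)*(g + 3)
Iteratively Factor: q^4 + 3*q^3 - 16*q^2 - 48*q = (q - 4)*(q^3 + 7*q^2 + 12*q) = q*(q - 4)*(q^2 + 7*q + 12) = q*(q - 4)*(q + 3)*(q + 4)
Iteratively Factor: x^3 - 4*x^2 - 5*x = (x)*(x^2 - 4*x - 5) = x*(x - 5)*(x + 1)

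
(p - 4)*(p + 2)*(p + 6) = p^3 + 4*p^2 - 20*p - 48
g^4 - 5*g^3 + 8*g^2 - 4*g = g*(g - 2)^2*(g - 1)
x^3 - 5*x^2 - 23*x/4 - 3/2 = (x - 6)*(x + 1/2)^2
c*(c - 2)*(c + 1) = c^3 - c^2 - 2*c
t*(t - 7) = t^2 - 7*t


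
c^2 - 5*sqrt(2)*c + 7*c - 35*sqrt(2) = (c + 7)*(c - 5*sqrt(2))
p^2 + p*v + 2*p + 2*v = (p + 2)*(p + v)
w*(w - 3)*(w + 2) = w^3 - w^2 - 6*w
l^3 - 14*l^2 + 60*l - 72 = (l - 6)^2*(l - 2)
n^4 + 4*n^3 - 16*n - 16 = (n - 2)*(n + 2)^3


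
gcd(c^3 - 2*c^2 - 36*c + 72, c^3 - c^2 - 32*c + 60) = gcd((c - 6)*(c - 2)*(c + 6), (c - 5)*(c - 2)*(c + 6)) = c^2 + 4*c - 12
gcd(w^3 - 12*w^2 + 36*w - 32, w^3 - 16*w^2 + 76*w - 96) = w^2 - 10*w + 16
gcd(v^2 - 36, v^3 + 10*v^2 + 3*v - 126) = v + 6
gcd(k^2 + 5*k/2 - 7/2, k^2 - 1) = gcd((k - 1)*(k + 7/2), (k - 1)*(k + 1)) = k - 1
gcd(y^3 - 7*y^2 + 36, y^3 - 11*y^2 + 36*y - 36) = y^2 - 9*y + 18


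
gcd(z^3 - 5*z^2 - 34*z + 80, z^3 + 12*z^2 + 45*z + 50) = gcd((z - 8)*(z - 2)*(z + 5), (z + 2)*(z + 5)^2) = z + 5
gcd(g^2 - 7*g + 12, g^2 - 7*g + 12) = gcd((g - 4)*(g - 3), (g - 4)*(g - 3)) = g^2 - 7*g + 12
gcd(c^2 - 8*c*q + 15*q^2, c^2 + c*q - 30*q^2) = -c + 5*q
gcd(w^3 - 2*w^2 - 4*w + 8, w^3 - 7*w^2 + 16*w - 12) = w^2 - 4*w + 4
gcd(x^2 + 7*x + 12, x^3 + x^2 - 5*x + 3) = x + 3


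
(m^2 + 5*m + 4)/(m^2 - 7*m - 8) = (m + 4)/(m - 8)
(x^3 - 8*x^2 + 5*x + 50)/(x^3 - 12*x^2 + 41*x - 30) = (x^2 - 3*x - 10)/(x^2 - 7*x + 6)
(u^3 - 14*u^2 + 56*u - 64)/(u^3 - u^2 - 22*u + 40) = (u - 8)/(u + 5)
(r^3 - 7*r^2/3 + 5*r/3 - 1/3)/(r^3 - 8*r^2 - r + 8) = (3*r^2 - 4*r + 1)/(3*(r^2 - 7*r - 8))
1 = 1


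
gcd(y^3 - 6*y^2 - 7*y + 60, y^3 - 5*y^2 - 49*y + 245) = y - 5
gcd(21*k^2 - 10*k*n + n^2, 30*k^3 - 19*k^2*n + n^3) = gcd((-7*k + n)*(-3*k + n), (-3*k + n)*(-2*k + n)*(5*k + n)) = 3*k - n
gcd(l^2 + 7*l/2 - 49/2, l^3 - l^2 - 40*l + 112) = l + 7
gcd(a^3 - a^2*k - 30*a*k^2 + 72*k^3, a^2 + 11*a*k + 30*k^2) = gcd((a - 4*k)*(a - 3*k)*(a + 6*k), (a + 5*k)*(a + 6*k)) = a + 6*k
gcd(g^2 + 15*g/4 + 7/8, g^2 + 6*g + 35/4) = g + 7/2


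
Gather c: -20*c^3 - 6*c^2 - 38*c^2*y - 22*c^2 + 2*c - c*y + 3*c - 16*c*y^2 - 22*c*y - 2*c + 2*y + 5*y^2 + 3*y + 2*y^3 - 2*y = -20*c^3 + c^2*(-38*y - 28) + c*(-16*y^2 - 23*y + 3) + 2*y^3 + 5*y^2 + 3*y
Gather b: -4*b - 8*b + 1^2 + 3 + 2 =6 - 12*b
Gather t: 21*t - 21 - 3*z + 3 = 21*t - 3*z - 18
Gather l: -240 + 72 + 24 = -144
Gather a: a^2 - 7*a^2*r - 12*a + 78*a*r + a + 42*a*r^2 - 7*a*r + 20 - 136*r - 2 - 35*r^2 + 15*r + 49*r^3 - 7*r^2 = a^2*(1 - 7*r) + a*(42*r^2 + 71*r - 11) + 49*r^3 - 42*r^2 - 121*r + 18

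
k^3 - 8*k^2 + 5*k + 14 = (k - 7)*(k - 2)*(k + 1)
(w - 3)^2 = w^2 - 6*w + 9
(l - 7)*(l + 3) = l^2 - 4*l - 21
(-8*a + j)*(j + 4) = -8*a*j - 32*a + j^2 + 4*j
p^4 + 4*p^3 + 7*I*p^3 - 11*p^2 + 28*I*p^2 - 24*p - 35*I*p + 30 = (p - 1)*(p + 5)*(p + I)*(p + 6*I)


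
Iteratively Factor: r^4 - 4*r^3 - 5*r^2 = (r - 5)*(r^3 + r^2) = r*(r - 5)*(r^2 + r) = r*(r - 5)*(r + 1)*(r)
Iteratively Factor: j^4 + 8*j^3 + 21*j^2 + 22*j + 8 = (j + 1)*(j^3 + 7*j^2 + 14*j + 8) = (j + 1)^2*(j^2 + 6*j + 8) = (j + 1)^2*(j + 2)*(j + 4)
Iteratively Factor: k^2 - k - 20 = (k + 4)*(k - 5)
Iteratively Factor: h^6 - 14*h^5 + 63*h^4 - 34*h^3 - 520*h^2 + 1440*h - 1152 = (h + 3)*(h^5 - 17*h^4 + 114*h^3 - 376*h^2 + 608*h - 384) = (h - 2)*(h + 3)*(h^4 - 15*h^3 + 84*h^2 - 208*h + 192) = (h - 4)*(h - 2)*(h + 3)*(h^3 - 11*h^2 + 40*h - 48) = (h - 4)^2*(h - 2)*(h + 3)*(h^2 - 7*h + 12) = (h - 4)^3*(h - 2)*(h + 3)*(h - 3)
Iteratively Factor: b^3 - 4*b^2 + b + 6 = (b - 2)*(b^2 - 2*b - 3) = (b - 2)*(b + 1)*(b - 3)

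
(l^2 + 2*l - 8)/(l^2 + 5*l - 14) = (l + 4)/(l + 7)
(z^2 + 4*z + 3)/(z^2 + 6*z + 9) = (z + 1)/(z + 3)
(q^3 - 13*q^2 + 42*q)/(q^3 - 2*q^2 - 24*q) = (q - 7)/(q + 4)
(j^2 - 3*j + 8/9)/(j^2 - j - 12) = (-j^2 + 3*j - 8/9)/(-j^2 + j + 12)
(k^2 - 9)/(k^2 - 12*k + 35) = (k^2 - 9)/(k^2 - 12*k + 35)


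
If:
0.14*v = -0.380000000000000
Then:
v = -2.71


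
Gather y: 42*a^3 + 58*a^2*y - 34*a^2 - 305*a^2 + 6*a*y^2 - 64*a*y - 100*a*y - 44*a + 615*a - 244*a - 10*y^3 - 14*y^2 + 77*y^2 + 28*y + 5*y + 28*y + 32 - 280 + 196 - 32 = 42*a^3 - 339*a^2 + 327*a - 10*y^3 + y^2*(6*a + 63) + y*(58*a^2 - 164*a + 61) - 84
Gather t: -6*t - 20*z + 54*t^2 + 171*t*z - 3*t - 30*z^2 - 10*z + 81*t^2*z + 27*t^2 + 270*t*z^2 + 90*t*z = t^2*(81*z + 81) + t*(270*z^2 + 261*z - 9) - 30*z^2 - 30*z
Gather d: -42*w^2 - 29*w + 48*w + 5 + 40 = -42*w^2 + 19*w + 45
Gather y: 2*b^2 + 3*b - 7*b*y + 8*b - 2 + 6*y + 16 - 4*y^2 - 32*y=2*b^2 + 11*b - 4*y^2 + y*(-7*b - 26) + 14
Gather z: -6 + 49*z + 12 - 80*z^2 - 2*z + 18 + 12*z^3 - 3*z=12*z^3 - 80*z^2 + 44*z + 24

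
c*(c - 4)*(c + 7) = c^3 + 3*c^2 - 28*c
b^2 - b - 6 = (b - 3)*(b + 2)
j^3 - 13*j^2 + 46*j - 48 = (j - 8)*(j - 3)*(j - 2)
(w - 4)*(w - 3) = w^2 - 7*w + 12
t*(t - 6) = t^2 - 6*t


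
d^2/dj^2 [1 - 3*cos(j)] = 3*cos(j)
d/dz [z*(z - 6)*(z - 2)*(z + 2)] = 4*z^3 - 18*z^2 - 8*z + 24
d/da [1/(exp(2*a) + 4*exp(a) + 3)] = 2*(-exp(a) - 2)*exp(a)/(exp(2*a) + 4*exp(a) + 3)^2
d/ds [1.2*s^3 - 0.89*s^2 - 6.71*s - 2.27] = 3.6*s^2 - 1.78*s - 6.71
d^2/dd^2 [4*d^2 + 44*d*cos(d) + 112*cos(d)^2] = -44*d*cos(d) + 448*sin(d)^2 - 88*sin(d) - 216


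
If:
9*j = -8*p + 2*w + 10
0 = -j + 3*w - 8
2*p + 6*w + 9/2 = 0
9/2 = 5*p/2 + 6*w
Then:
No Solution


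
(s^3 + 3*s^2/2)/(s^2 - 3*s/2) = s*(2*s + 3)/(2*s - 3)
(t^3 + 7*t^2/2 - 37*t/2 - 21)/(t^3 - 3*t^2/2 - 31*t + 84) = (t + 1)/(t - 4)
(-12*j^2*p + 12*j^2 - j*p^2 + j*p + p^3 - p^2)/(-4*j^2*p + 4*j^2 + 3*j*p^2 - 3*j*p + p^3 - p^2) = (-12*j^2 - j*p + p^2)/(-4*j^2 + 3*j*p + p^2)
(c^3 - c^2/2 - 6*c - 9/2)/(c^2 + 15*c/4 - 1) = 2*(2*c^3 - c^2 - 12*c - 9)/(4*c^2 + 15*c - 4)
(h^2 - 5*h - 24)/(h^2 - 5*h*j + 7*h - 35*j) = (h^2 - 5*h - 24)/(h^2 - 5*h*j + 7*h - 35*j)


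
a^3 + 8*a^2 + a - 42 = (a - 2)*(a + 3)*(a + 7)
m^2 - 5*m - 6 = (m - 6)*(m + 1)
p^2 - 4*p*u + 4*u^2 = (p - 2*u)^2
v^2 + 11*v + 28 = (v + 4)*(v + 7)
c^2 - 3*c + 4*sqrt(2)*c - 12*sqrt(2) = (c - 3)*(c + 4*sqrt(2))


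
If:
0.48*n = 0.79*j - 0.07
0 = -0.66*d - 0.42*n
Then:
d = -0.636363636363636*n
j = 0.607594936708861*n + 0.0886075949367089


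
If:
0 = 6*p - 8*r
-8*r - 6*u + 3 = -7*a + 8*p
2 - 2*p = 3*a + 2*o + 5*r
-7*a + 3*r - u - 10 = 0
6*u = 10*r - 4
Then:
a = -166/123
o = 1649/492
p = -14/123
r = -7/82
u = -199/246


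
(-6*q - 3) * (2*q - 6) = -12*q^2 + 30*q + 18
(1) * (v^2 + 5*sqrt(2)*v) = v^2 + 5*sqrt(2)*v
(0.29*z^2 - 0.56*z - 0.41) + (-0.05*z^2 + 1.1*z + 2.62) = 0.24*z^2 + 0.54*z + 2.21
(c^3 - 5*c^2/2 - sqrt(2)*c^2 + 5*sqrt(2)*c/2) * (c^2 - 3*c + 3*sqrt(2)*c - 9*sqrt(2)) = c^5 - 11*c^4/2 + 2*sqrt(2)*c^4 - 11*sqrt(2)*c^3 + 3*c^3/2 + 15*sqrt(2)*c^2 + 33*c^2 - 45*c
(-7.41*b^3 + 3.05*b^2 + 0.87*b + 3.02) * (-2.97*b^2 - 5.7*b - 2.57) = 22.0077*b^5 + 33.1785*b^4 - 0.925200000000001*b^3 - 21.7669*b^2 - 19.4499*b - 7.7614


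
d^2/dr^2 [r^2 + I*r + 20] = 2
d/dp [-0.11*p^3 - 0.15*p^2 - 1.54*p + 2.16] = -0.33*p^2 - 0.3*p - 1.54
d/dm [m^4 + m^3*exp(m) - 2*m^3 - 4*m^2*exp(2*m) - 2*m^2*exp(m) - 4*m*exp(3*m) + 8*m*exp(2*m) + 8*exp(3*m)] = m^3*exp(m) + 4*m^3 - 8*m^2*exp(2*m) + m^2*exp(m) - 6*m^2 - 12*m*exp(3*m) + 8*m*exp(2*m) - 4*m*exp(m) + 20*exp(3*m) + 8*exp(2*m)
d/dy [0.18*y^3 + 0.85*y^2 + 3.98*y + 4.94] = 0.54*y^2 + 1.7*y + 3.98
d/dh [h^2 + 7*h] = 2*h + 7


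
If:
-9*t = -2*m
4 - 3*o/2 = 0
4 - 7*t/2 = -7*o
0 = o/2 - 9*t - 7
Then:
No Solution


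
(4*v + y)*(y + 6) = 4*v*y + 24*v + y^2 + 6*y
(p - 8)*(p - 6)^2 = p^3 - 20*p^2 + 132*p - 288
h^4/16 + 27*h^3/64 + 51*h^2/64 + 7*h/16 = h*(h/4 + 1/4)*(h/4 + 1)*(h + 7/4)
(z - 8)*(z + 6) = z^2 - 2*z - 48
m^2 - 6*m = m*(m - 6)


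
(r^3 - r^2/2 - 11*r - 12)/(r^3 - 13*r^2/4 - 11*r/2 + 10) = 2*(2*r + 3)/(4*r - 5)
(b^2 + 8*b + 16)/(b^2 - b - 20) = (b + 4)/(b - 5)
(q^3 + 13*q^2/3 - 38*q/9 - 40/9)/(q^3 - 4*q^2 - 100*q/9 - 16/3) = (3*q^2 + 11*q - 20)/(3*q^2 - 14*q - 24)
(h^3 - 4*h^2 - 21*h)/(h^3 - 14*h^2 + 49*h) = (h + 3)/(h - 7)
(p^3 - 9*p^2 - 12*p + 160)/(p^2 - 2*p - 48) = (p^2 - p - 20)/(p + 6)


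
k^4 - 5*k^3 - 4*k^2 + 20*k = k*(k - 5)*(k - 2)*(k + 2)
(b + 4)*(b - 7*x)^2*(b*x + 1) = b^4*x - 14*b^3*x^2 + 4*b^3*x + b^3 + 49*b^2*x^3 - 56*b^2*x^2 - 14*b^2*x + 4*b^2 + 196*b*x^3 + 49*b*x^2 - 56*b*x + 196*x^2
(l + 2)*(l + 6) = l^2 + 8*l + 12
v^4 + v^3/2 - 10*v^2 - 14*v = v*(v - 7/2)*(v + 2)^2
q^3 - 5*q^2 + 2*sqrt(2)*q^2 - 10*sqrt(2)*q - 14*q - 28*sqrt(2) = (q - 7)*(q + 2)*(q + 2*sqrt(2))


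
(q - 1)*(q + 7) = q^2 + 6*q - 7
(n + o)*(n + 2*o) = n^2 + 3*n*o + 2*o^2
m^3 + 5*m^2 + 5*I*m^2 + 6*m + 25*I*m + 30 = (m + 5)*(m - I)*(m + 6*I)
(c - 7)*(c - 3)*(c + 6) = c^3 - 4*c^2 - 39*c + 126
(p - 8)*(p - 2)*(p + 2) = p^3 - 8*p^2 - 4*p + 32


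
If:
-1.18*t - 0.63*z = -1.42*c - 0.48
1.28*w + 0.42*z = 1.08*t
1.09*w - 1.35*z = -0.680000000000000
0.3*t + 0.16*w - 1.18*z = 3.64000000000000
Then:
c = -19.48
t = -18.06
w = -12.17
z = -9.33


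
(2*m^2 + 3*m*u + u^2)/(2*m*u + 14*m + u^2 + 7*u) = (m + u)/(u + 7)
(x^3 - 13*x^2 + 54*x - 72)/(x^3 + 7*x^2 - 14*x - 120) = (x^2 - 9*x + 18)/(x^2 + 11*x + 30)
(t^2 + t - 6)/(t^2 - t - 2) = (t + 3)/(t + 1)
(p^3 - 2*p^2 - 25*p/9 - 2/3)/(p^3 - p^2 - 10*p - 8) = (-p^3 + 2*p^2 + 25*p/9 + 2/3)/(-p^3 + p^2 + 10*p + 8)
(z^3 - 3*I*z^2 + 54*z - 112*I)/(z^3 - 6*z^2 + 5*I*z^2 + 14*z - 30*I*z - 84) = (z - 8*I)/(z - 6)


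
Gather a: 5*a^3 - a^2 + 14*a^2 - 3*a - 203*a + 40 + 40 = 5*a^3 + 13*a^2 - 206*a + 80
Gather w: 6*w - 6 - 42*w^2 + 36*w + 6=-42*w^2 + 42*w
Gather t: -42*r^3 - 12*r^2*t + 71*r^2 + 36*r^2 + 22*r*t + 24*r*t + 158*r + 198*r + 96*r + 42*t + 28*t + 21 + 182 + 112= -42*r^3 + 107*r^2 + 452*r + t*(-12*r^2 + 46*r + 70) + 315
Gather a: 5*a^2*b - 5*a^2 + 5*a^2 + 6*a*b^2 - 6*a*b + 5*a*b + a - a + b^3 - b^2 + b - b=5*a^2*b + a*(6*b^2 - b) + b^3 - b^2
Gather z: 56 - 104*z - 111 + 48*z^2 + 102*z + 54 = 48*z^2 - 2*z - 1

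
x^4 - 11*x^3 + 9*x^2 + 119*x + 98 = (x - 7)^2*(x + 1)*(x + 2)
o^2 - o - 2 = (o - 2)*(o + 1)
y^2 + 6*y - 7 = (y - 1)*(y + 7)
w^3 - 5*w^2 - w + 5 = (w - 5)*(w - 1)*(w + 1)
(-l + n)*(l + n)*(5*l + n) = -5*l^3 - l^2*n + 5*l*n^2 + n^3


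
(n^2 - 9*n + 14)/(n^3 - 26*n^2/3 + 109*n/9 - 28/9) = 9*(n - 2)/(9*n^2 - 15*n + 4)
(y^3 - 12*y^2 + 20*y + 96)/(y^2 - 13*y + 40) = (y^2 - 4*y - 12)/(y - 5)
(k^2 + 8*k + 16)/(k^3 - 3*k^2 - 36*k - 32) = (k + 4)/(k^2 - 7*k - 8)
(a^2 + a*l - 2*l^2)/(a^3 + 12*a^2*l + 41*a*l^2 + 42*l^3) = (a - l)/(a^2 + 10*a*l + 21*l^2)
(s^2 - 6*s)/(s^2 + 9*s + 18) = s*(s - 6)/(s^2 + 9*s + 18)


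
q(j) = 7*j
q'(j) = 7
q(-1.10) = -7.70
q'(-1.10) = 7.00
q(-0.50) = -3.50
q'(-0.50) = 7.00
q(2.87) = 20.09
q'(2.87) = 7.00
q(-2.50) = -17.50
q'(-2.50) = 7.00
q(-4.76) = -33.32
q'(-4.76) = 7.00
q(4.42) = 30.94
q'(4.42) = 7.00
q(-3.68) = -25.76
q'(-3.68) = 7.00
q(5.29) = 37.03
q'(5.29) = 7.00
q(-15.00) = -105.00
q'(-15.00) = 7.00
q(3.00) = 21.00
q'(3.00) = 7.00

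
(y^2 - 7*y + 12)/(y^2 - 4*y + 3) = (y - 4)/(y - 1)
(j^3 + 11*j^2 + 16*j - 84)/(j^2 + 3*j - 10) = (j^2 + 13*j + 42)/(j + 5)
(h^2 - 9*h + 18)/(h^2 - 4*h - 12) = (h - 3)/(h + 2)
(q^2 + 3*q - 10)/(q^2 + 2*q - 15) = (q - 2)/(q - 3)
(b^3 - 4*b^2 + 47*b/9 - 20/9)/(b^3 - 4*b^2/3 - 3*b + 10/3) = (9*b^2 - 27*b + 20)/(3*(3*b^2 - b - 10))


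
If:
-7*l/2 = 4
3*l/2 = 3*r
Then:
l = -8/7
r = -4/7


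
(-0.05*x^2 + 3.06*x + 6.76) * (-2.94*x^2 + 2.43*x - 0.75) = 0.147*x^4 - 9.1179*x^3 - 12.4011*x^2 + 14.1318*x - 5.07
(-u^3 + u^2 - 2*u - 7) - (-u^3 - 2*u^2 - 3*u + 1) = 3*u^2 + u - 8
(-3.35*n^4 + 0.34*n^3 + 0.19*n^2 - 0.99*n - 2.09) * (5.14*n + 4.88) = -17.219*n^5 - 14.6004*n^4 + 2.6358*n^3 - 4.1614*n^2 - 15.5738*n - 10.1992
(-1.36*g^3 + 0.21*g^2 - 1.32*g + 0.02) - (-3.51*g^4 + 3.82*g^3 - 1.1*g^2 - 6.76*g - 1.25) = 3.51*g^4 - 5.18*g^3 + 1.31*g^2 + 5.44*g + 1.27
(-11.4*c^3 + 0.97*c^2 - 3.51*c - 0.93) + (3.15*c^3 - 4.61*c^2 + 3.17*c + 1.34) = -8.25*c^3 - 3.64*c^2 - 0.34*c + 0.41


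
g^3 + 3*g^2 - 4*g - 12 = (g - 2)*(g + 2)*(g + 3)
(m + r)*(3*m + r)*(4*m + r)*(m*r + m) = 12*m^4*r + 12*m^4 + 19*m^3*r^2 + 19*m^3*r + 8*m^2*r^3 + 8*m^2*r^2 + m*r^4 + m*r^3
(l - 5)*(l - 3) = l^2 - 8*l + 15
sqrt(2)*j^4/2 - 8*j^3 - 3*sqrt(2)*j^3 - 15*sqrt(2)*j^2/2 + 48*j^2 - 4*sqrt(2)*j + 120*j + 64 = (j - 8)*(j + 1)*(j - 8*sqrt(2))*(sqrt(2)*j/2 + sqrt(2)/2)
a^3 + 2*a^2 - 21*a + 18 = (a - 3)*(a - 1)*(a + 6)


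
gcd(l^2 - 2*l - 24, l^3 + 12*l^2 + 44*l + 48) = l + 4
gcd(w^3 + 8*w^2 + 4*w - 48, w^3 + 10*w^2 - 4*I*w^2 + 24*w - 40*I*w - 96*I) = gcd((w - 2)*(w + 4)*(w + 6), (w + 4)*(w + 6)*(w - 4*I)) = w^2 + 10*w + 24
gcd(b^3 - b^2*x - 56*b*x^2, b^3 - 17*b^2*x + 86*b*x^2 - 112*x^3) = -b + 8*x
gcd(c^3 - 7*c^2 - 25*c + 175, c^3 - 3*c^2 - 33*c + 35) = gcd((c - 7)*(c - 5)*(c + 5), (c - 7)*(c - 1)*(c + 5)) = c^2 - 2*c - 35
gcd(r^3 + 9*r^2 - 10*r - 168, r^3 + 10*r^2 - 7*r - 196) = r^2 + 3*r - 28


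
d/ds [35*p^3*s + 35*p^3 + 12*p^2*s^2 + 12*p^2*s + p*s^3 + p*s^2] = p*(35*p^2 + 24*p*s + 12*p + 3*s^2 + 2*s)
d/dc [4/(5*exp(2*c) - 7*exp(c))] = 4*(7 - 10*exp(c))*exp(-c)/(5*exp(c) - 7)^2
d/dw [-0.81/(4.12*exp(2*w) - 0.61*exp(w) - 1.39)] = (6.6744*exp(w) - 0.4941)*exp(w)/(-4.12*exp(2*w) + 0.61*exp(w) + 1.39)^2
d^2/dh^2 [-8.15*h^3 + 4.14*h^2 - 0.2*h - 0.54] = 8.28 - 48.9*h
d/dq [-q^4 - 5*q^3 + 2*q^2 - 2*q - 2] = -4*q^3 - 15*q^2 + 4*q - 2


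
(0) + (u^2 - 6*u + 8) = u^2 - 6*u + 8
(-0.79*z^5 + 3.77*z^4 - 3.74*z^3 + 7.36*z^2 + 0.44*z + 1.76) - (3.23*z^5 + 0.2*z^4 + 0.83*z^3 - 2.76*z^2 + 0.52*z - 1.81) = -4.02*z^5 + 3.57*z^4 - 4.57*z^3 + 10.12*z^2 - 0.08*z + 3.57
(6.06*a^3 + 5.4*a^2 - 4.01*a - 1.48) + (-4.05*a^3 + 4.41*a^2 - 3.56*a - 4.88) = 2.01*a^3 + 9.81*a^2 - 7.57*a - 6.36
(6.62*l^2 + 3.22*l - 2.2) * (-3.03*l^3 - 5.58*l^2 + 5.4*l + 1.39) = -20.0586*l^5 - 46.6962*l^4 + 24.4464*l^3 + 38.8658*l^2 - 7.4042*l - 3.058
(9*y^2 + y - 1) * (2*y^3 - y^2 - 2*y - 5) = 18*y^5 - 7*y^4 - 21*y^3 - 46*y^2 - 3*y + 5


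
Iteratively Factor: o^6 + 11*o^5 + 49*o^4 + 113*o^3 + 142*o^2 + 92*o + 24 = (o + 2)*(o^5 + 9*o^4 + 31*o^3 + 51*o^2 + 40*o + 12) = (o + 1)*(o + 2)*(o^4 + 8*o^3 + 23*o^2 + 28*o + 12) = (o + 1)*(o + 2)^2*(o^3 + 6*o^2 + 11*o + 6) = (o + 1)^2*(o + 2)^2*(o^2 + 5*o + 6) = (o + 1)^2*(o + 2)^2*(o + 3)*(o + 2)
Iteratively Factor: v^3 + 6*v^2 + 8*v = (v)*(v^2 + 6*v + 8) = v*(v + 2)*(v + 4)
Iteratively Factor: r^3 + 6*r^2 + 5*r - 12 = (r + 3)*(r^2 + 3*r - 4) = (r + 3)*(r + 4)*(r - 1)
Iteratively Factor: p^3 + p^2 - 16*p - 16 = (p + 4)*(p^2 - 3*p - 4) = (p - 4)*(p + 4)*(p + 1)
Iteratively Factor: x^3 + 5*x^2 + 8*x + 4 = (x + 2)*(x^2 + 3*x + 2) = (x + 2)^2*(x + 1)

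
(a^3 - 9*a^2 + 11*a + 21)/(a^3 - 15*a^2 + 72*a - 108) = (a^2 - 6*a - 7)/(a^2 - 12*a + 36)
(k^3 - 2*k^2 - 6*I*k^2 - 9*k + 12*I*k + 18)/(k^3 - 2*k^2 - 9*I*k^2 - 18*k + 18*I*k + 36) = (k - 3*I)/(k - 6*I)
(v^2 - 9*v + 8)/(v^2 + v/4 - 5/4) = 4*(v - 8)/(4*v + 5)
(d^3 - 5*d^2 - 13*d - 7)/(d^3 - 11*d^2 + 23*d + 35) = (d + 1)/(d - 5)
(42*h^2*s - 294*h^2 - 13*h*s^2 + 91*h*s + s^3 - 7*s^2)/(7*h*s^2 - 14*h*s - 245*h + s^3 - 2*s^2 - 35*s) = (42*h^2 - 13*h*s + s^2)/(7*h*s + 35*h + s^2 + 5*s)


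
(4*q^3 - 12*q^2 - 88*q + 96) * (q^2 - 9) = 4*q^5 - 12*q^4 - 124*q^3 + 204*q^2 + 792*q - 864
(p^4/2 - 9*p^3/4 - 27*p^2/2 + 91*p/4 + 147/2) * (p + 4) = p^5/2 - p^4/4 - 45*p^3/2 - 125*p^2/4 + 329*p/2 + 294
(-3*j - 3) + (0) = -3*j - 3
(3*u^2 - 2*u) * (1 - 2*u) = -6*u^3 + 7*u^2 - 2*u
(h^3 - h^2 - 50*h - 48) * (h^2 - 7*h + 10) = h^5 - 8*h^4 - 33*h^3 + 292*h^2 - 164*h - 480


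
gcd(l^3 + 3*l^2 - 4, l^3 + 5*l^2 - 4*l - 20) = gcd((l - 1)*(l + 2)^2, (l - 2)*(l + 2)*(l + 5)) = l + 2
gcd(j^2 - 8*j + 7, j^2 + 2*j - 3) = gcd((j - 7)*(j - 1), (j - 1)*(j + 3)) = j - 1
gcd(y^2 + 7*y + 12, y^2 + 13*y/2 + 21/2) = y + 3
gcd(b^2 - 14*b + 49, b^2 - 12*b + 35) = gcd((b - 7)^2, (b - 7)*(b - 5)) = b - 7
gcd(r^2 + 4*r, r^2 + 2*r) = r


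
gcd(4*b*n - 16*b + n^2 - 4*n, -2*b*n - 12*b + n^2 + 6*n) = 1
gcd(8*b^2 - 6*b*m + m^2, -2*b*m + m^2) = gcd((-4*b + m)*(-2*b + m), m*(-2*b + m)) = 2*b - m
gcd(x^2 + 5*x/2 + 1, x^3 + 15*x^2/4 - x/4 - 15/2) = x + 2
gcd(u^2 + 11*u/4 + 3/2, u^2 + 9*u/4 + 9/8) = u + 3/4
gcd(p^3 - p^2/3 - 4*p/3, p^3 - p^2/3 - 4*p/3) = p^3 - p^2/3 - 4*p/3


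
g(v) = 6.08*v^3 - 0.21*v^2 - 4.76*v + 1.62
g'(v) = 18.24*v^2 - 0.42*v - 4.76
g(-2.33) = -65.34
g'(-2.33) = 95.24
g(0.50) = -0.05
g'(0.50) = -0.41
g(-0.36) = 3.02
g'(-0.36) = -2.24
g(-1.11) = -1.67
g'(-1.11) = 18.18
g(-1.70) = -20.77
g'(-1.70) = 48.67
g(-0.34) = 2.98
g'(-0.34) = -2.51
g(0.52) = -0.06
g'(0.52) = -0.05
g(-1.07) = -0.98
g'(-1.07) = 16.57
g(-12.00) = -10477.74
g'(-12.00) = 2626.84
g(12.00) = 10420.50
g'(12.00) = 2616.76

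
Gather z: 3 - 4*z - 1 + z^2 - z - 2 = z^2 - 5*z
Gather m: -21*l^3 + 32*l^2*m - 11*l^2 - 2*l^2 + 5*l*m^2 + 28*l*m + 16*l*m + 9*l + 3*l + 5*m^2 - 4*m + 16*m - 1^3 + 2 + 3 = -21*l^3 - 13*l^2 + 12*l + m^2*(5*l + 5) + m*(32*l^2 + 44*l + 12) + 4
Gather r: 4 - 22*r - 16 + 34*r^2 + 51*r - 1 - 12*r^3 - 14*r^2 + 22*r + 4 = -12*r^3 + 20*r^2 + 51*r - 9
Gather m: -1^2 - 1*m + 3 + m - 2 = 0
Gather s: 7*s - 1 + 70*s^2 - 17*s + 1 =70*s^2 - 10*s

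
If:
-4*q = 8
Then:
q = -2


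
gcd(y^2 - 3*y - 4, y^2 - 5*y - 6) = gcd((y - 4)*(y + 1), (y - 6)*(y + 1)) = y + 1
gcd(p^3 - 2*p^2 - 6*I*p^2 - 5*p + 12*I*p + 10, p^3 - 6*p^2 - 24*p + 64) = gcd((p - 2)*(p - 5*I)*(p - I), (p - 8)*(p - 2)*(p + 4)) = p - 2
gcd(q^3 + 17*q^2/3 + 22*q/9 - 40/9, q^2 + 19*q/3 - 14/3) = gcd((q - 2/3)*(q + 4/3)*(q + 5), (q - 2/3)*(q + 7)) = q - 2/3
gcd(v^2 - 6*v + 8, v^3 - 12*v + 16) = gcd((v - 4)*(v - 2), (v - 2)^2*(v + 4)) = v - 2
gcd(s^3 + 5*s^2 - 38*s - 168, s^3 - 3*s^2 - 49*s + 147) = s + 7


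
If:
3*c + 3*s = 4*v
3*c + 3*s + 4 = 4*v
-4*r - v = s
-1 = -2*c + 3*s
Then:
No Solution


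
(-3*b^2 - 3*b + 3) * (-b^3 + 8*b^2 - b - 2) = 3*b^5 - 21*b^4 - 24*b^3 + 33*b^2 + 3*b - 6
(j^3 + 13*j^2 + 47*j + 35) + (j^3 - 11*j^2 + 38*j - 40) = 2*j^3 + 2*j^2 + 85*j - 5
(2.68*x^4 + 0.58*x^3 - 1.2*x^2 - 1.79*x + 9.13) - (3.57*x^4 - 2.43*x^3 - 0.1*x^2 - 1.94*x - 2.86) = -0.89*x^4 + 3.01*x^3 - 1.1*x^2 + 0.15*x + 11.99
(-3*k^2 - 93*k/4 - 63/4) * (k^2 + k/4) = -3*k^4 - 24*k^3 - 345*k^2/16 - 63*k/16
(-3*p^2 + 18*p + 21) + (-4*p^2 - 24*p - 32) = -7*p^2 - 6*p - 11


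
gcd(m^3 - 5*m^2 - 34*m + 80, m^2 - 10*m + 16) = m^2 - 10*m + 16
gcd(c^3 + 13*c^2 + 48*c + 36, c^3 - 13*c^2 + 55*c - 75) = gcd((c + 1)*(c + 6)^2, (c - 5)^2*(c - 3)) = 1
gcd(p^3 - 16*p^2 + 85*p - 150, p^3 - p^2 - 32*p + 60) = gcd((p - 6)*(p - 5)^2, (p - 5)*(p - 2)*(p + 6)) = p - 5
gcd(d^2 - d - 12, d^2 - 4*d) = d - 4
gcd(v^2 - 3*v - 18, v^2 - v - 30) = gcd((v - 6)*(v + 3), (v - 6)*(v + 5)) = v - 6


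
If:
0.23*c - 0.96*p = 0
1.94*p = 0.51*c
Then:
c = 0.00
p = 0.00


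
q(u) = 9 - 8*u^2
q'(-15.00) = 240.00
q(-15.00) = -1791.00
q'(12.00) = -192.00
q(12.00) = -1143.00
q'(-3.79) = 60.64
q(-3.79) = -105.91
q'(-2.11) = 33.76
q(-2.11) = -26.62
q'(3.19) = -51.04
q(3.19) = -72.41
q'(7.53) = -120.48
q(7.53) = -444.61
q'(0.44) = -7.04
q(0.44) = 7.45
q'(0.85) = -13.60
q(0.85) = 3.22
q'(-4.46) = 71.36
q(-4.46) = -150.13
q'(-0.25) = 4.00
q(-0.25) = 8.50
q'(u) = -16*u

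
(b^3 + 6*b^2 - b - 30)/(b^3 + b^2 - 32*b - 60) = (b^2 + b - 6)/(b^2 - 4*b - 12)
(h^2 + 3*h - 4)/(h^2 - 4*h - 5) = (-h^2 - 3*h + 4)/(-h^2 + 4*h + 5)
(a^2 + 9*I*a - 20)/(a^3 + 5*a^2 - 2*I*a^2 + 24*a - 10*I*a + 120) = (a + 5*I)/(a^2 + a*(5 - 6*I) - 30*I)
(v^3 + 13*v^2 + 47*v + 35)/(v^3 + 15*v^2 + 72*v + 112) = (v^2 + 6*v + 5)/(v^2 + 8*v + 16)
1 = 1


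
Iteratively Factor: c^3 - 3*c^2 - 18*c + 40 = (c + 4)*(c^2 - 7*c + 10) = (c - 5)*(c + 4)*(c - 2)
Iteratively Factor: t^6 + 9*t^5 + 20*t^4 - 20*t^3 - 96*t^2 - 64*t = (t - 2)*(t^5 + 11*t^4 + 42*t^3 + 64*t^2 + 32*t) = (t - 2)*(t + 2)*(t^4 + 9*t^3 + 24*t^2 + 16*t) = t*(t - 2)*(t + 2)*(t^3 + 9*t^2 + 24*t + 16) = t*(t - 2)*(t + 2)*(t + 4)*(t^2 + 5*t + 4) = t*(t - 2)*(t + 1)*(t + 2)*(t + 4)*(t + 4)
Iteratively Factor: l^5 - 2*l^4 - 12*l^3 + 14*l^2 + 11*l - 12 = (l - 4)*(l^4 + 2*l^3 - 4*l^2 - 2*l + 3) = (l - 4)*(l + 3)*(l^3 - l^2 - l + 1) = (l - 4)*(l + 1)*(l + 3)*(l^2 - 2*l + 1) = (l - 4)*(l - 1)*(l + 1)*(l + 3)*(l - 1)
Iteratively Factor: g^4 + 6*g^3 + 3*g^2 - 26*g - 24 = (g + 3)*(g^3 + 3*g^2 - 6*g - 8) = (g + 3)*(g + 4)*(g^2 - g - 2) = (g - 2)*(g + 3)*(g + 4)*(g + 1)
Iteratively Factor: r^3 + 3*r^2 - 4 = (r - 1)*(r^2 + 4*r + 4) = (r - 1)*(r + 2)*(r + 2)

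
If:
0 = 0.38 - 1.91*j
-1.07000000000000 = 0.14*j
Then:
No Solution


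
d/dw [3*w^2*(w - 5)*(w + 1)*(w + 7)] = 3*w*(5*w^3 + 12*w^2 - 99*w - 70)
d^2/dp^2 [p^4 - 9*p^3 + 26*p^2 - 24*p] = 12*p^2 - 54*p + 52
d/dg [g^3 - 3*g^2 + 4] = 3*g*(g - 2)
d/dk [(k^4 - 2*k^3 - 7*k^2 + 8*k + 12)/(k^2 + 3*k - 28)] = (2*k^5 + 7*k^4 - 124*k^3 + 139*k^2 + 368*k - 260)/(k^4 + 6*k^3 - 47*k^2 - 168*k + 784)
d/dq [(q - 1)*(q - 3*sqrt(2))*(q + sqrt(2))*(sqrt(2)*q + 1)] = 4*sqrt(2)*q^3 - 9*q^2 - 3*sqrt(2)*q^2 - 16*sqrt(2)*q + 6*q - 6 + 8*sqrt(2)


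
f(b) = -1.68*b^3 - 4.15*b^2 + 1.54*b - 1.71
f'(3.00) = -68.72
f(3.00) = -79.80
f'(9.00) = -481.40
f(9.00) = -1548.72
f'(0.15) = 0.18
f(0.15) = -1.58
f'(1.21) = -15.88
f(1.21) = -8.90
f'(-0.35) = 3.83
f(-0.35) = -2.69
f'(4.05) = -114.74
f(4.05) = -175.15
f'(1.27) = -17.13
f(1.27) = -9.89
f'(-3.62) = -34.46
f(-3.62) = 18.03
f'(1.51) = -22.48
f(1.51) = -14.63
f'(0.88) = -9.67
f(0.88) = -4.71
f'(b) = -5.04*b^2 - 8.3*b + 1.54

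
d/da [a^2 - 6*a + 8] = 2*a - 6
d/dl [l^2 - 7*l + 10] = 2*l - 7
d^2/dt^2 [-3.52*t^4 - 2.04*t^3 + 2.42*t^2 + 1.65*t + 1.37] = -42.24*t^2 - 12.24*t + 4.84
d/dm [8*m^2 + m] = 16*m + 1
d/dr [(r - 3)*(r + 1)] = 2*r - 2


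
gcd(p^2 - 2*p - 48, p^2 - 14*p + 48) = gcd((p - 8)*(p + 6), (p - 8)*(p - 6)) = p - 8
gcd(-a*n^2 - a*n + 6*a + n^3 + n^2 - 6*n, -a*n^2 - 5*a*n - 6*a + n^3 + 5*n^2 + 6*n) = a*n + 3*a - n^2 - 3*n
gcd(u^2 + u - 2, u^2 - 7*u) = 1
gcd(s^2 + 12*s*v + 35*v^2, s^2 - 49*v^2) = s + 7*v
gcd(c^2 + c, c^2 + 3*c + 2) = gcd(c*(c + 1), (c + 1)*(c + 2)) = c + 1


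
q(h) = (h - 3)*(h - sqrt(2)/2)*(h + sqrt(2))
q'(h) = (h - 3)*(h - sqrt(2)/2) + (h - 3)*(h + sqrt(2)) + (h - sqrt(2)/2)*(h + sqrt(2)) = 3*h^2 - 6*h + sqrt(2)*h - 3*sqrt(2)/2 - 1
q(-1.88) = -5.88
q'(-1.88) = 16.10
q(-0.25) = 3.62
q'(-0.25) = -1.79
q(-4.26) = -102.62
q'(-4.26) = 70.86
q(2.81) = -1.69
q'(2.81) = 7.68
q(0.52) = 0.90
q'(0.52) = -4.69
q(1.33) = -2.85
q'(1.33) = -3.91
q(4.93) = 51.71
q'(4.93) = 47.19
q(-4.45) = -116.64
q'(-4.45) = 76.69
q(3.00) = 0.00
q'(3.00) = 10.12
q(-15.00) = -3841.08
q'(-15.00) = 740.67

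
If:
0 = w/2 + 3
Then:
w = -6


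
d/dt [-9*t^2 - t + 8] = -18*t - 1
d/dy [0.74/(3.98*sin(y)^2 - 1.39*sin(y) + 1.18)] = (1.0286 - 5.8904*sin(y))*cos(y)/(3.98*sin(y)^2 - 1.39*sin(y) + 1.18)^2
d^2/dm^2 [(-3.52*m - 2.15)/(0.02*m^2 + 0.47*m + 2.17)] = (-(0.04*m + 0.47)*(0.08*m + 0.94)*(3.52*m + 2.15) + (0.4224*m + 3.3948)*(0.02*m^2 + 0.47*m + 2.17))/(0.02*m^2 + 0.47*m + 2.17)^3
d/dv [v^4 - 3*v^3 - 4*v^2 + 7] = v*(4*v^2 - 9*v - 8)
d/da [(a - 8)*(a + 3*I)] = 2*a - 8 + 3*I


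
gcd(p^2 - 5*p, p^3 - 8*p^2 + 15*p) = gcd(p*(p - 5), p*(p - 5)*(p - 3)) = p^2 - 5*p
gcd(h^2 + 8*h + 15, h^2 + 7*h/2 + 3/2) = h + 3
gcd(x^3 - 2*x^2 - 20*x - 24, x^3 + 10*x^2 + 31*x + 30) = x + 2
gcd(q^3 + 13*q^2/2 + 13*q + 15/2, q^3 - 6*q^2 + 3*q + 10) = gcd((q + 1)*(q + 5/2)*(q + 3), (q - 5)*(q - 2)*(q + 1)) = q + 1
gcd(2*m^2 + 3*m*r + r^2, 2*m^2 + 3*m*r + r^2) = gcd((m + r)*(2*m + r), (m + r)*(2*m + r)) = 2*m^2 + 3*m*r + r^2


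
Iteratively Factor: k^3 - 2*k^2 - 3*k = (k + 1)*(k^2 - 3*k) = k*(k + 1)*(k - 3)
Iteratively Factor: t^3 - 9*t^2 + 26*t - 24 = (t - 3)*(t^2 - 6*t + 8) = (t - 3)*(t - 2)*(t - 4)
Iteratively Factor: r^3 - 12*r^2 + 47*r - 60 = (r - 3)*(r^2 - 9*r + 20) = (r - 4)*(r - 3)*(r - 5)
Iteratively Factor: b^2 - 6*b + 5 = (b - 1)*(b - 5)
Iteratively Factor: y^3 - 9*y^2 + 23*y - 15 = (y - 5)*(y^2 - 4*y + 3) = (y - 5)*(y - 1)*(y - 3)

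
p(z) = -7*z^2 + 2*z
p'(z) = 2 - 14*z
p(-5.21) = -200.43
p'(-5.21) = 74.94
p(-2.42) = -45.83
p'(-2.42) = 35.88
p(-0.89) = -7.32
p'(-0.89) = 14.46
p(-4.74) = -166.75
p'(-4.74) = 68.36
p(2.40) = -35.52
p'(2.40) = -31.60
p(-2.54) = -50.24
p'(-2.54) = 37.56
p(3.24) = -67.00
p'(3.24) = -43.36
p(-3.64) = -100.03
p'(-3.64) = 52.96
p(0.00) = 0.00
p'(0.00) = 2.00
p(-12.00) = -1032.00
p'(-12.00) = 170.00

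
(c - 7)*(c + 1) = c^2 - 6*c - 7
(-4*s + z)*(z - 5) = -4*s*z + 20*s + z^2 - 5*z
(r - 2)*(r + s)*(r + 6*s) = r^3 + 7*r^2*s - 2*r^2 + 6*r*s^2 - 14*r*s - 12*s^2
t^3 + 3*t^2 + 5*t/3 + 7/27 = (t + 1/3)^2*(t + 7/3)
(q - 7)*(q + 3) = q^2 - 4*q - 21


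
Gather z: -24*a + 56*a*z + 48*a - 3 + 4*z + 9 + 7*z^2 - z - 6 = 24*a + 7*z^2 + z*(56*a + 3)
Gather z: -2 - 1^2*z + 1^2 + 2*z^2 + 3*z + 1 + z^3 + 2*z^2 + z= z^3 + 4*z^2 + 3*z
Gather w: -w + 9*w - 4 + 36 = 8*w + 32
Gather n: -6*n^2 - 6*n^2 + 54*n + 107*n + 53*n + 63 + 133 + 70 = -12*n^2 + 214*n + 266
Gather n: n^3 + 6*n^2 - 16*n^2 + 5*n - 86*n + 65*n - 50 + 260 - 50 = n^3 - 10*n^2 - 16*n + 160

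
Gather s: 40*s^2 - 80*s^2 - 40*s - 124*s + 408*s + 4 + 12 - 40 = -40*s^2 + 244*s - 24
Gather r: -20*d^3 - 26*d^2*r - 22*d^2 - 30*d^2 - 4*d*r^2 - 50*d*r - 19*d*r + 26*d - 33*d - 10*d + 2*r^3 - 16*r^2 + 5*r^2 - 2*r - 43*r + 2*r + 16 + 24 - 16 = -20*d^3 - 52*d^2 - 17*d + 2*r^3 + r^2*(-4*d - 11) + r*(-26*d^2 - 69*d - 43) + 24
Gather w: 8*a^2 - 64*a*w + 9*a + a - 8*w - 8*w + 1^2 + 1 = 8*a^2 + 10*a + w*(-64*a - 16) + 2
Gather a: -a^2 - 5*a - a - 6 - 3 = -a^2 - 6*a - 9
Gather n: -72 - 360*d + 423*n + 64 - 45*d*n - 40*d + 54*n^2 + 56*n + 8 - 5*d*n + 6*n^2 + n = -400*d + 60*n^2 + n*(480 - 50*d)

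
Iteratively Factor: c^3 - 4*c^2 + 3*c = (c)*(c^2 - 4*c + 3) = c*(c - 3)*(c - 1)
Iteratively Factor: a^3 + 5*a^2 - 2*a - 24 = (a + 4)*(a^2 + a - 6) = (a + 3)*(a + 4)*(a - 2)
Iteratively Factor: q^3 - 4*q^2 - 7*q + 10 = (q - 5)*(q^2 + q - 2) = (q - 5)*(q + 2)*(q - 1)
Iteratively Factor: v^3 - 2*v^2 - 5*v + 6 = (v - 1)*(v^2 - v - 6) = (v - 3)*(v - 1)*(v + 2)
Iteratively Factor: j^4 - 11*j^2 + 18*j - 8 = (j - 2)*(j^3 + 2*j^2 - 7*j + 4) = (j - 2)*(j - 1)*(j^2 + 3*j - 4) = (j - 2)*(j - 1)*(j + 4)*(j - 1)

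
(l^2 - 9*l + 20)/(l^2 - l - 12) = (l - 5)/(l + 3)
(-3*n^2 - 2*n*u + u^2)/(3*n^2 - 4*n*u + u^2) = (n + u)/(-n + u)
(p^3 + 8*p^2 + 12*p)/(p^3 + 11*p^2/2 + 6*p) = 2*(p^2 + 8*p + 12)/(2*p^2 + 11*p + 12)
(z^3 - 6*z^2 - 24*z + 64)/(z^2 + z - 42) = (z^3 - 6*z^2 - 24*z + 64)/(z^2 + z - 42)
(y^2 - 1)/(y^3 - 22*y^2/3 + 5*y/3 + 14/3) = 3*(y + 1)/(3*y^2 - 19*y - 14)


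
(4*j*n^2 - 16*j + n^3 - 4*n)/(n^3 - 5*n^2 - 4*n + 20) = (4*j + n)/(n - 5)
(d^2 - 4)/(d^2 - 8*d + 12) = (d + 2)/(d - 6)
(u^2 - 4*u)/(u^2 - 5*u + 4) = u/(u - 1)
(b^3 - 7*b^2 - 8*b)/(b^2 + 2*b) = (b^2 - 7*b - 8)/(b + 2)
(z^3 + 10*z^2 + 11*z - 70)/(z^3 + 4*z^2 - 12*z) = (z^2 + 12*z + 35)/(z*(z + 6))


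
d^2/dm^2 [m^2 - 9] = 2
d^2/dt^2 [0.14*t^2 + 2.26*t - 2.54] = 0.280000000000000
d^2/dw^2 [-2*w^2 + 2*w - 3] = -4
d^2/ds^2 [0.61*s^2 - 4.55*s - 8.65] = 1.22000000000000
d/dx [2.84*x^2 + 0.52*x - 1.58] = 5.68*x + 0.52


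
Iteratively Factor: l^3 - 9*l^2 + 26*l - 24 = (l - 4)*(l^2 - 5*l + 6) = (l - 4)*(l - 3)*(l - 2)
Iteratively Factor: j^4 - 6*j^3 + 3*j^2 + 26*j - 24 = (j - 4)*(j^3 - 2*j^2 - 5*j + 6) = (j - 4)*(j - 1)*(j^2 - j - 6) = (j - 4)*(j - 1)*(j + 2)*(j - 3)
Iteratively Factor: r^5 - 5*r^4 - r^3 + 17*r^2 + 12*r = (r - 4)*(r^4 - r^3 - 5*r^2 - 3*r) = (r - 4)*(r + 1)*(r^3 - 2*r^2 - 3*r) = (r - 4)*(r - 3)*(r + 1)*(r^2 + r) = r*(r - 4)*(r - 3)*(r + 1)*(r + 1)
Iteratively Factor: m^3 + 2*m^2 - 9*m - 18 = (m - 3)*(m^2 + 5*m + 6) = (m - 3)*(m + 2)*(m + 3)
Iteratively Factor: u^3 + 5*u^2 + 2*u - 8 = (u + 2)*(u^2 + 3*u - 4) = (u + 2)*(u + 4)*(u - 1)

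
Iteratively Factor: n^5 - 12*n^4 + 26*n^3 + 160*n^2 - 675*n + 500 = (n + 4)*(n^4 - 16*n^3 + 90*n^2 - 200*n + 125) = (n - 5)*(n + 4)*(n^3 - 11*n^2 + 35*n - 25) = (n - 5)^2*(n + 4)*(n^2 - 6*n + 5) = (n - 5)^2*(n - 1)*(n + 4)*(n - 5)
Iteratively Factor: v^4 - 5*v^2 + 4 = (v + 1)*(v^3 - v^2 - 4*v + 4) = (v - 2)*(v + 1)*(v^2 + v - 2) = (v - 2)*(v - 1)*(v + 1)*(v + 2)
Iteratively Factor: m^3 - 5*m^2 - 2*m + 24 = (m - 3)*(m^2 - 2*m - 8) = (m - 3)*(m + 2)*(m - 4)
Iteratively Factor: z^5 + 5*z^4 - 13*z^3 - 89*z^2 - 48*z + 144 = (z - 1)*(z^4 + 6*z^3 - 7*z^2 - 96*z - 144) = (z - 1)*(z + 3)*(z^3 + 3*z^2 - 16*z - 48) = (z - 4)*(z - 1)*(z + 3)*(z^2 + 7*z + 12) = (z - 4)*(z - 1)*(z + 3)^2*(z + 4)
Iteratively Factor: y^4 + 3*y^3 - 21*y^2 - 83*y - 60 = (y + 4)*(y^3 - y^2 - 17*y - 15) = (y + 3)*(y + 4)*(y^2 - 4*y - 5) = (y - 5)*(y + 3)*(y + 4)*(y + 1)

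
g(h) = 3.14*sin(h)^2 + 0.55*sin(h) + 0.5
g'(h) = 6.28*sin(h)*cos(h) + 0.55*cos(h) = (6.28*sin(h) + 0.55)*cos(h)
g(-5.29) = 3.16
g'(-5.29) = 3.17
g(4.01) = 1.91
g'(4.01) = 2.74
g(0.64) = 1.95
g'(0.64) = 3.45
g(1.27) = 3.89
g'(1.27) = 1.94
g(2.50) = 1.95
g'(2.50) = -3.45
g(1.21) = 3.76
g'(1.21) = 2.27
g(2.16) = 3.13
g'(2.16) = -3.21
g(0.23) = 0.79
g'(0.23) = 1.93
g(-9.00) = 0.81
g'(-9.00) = 1.86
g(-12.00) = 1.70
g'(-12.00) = 3.31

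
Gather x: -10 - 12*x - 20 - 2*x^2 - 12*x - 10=-2*x^2 - 24*x - 40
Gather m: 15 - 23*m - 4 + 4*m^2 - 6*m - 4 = 4*m^2 - 29*m + 7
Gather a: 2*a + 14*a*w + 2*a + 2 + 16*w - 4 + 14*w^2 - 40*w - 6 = a*(14*w + 4) + 14*w^2 - 24*w - 8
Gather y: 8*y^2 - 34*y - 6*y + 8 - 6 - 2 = 8*y^2 - 40*y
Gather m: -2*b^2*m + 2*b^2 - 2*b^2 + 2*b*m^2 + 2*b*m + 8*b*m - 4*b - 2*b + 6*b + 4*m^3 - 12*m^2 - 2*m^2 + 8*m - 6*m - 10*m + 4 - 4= 4*m^3 + m^2*(2*b - 14) + m*(-2*b^2 + 10*b - 8)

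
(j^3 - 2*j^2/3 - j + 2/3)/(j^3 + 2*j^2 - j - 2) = (j - 2/3)/(j + 2)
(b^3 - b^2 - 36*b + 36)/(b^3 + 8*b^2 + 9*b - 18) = (b - 6)/(b + 3)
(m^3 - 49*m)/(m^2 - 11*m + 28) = m*(m + 7)/(m - 4)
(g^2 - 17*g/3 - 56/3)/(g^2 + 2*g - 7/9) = 3*(g - 8)/(3*g - 1)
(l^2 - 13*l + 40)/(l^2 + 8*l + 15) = (l^2 - 13*l + 40)/(l^2 + 8*l + 15)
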